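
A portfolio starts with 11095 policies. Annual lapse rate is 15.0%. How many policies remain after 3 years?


remaining = initial * (1 - lapse)^years
= 11095 * (1 - 0.15)^3
= 11095 * 0.614125
= 6813.7169


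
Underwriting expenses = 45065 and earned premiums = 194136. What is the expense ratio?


Expense ratio = expenses / premiums
= 45065 / 194136
= 0.2321


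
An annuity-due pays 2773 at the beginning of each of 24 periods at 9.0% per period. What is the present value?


PV_due = PMT * (1-(1+i)^(-n))/i * (1+i)
PV_immediate = 26916.4344
PV_due = 26916.4344 * 1.09
= 29338.9135


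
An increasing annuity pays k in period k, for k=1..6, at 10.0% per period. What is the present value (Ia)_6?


(Ia)_n = sum_{k=1}^{n} k * v^k, v = 1/(1+i)
v = 0.909091
Sum computed term by term:
(Ia)_6 = 14.0394


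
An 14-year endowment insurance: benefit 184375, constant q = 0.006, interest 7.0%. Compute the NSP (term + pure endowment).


Term component = 9367.0105
Pure endowment = 14_p_x * v^14 * benefit = 0.919199 * 0.387817 * 184375 = 65726.2005
NSP = 75093.211


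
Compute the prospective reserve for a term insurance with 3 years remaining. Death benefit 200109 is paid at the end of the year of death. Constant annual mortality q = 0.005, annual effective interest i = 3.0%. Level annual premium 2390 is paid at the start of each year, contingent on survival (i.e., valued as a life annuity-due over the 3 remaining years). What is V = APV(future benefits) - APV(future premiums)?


v = 1/(1+i) = 0.970874
APV(future benefits) per unit = sum_{k=0}^{2} k_p_x * q * v^(k+1) = 0.014074
APV(future benefits) = 200109 * 0.014074 = 2816.3039
Life annuity-due factor ä_{x:3} = sum_{k=0}^{2} k_p_x * v^k = 2.899213
APV(future premiums) = 2390 * 2.899213 = 6929.1189
V = 2816.3039 - 6929.1189
= -4112.815


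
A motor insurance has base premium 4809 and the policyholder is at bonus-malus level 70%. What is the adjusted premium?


adjusted = base * BM_level / 100
= 4809 * 70 / 100
= 4809 * 0.7
= 3366.3


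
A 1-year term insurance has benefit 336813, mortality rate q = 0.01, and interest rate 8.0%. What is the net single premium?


NSP = benefit * q * v
v = 1/(1+i) = 0.925926
NSP = 336813 * 0.01 * 0.925926
= 3118.6389


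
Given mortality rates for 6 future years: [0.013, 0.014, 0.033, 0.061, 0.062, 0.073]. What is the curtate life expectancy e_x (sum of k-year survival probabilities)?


e_x = sum_{k=1}^{n} k_p_x
k_p_x values:
  1_p_x = 0.987
  2_p_x = 0.973182
  3_p_x = 0.941067
  4_p_x = 0.883662
  5_p_x = 0.828875
  6_p_x = 0.768367
e_x = 5.3822


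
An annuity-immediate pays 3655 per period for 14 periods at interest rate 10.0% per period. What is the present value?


PV = PMT * (1 - (1+i)^(-n)) / i
= 3655 * (1 - (1+0.1)^(-14)) / 0.1
= 3655 * (1 - 0.263331) / 0.1
= 3655 * 7.366687
= 26925.2427


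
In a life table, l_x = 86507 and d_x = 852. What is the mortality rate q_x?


q_x = d_x / l_x
= 852 / 86507
= 0.0098


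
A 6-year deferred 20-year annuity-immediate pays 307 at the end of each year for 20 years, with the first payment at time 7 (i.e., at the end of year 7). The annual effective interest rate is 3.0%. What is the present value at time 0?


PV at time 6 of the 20-year annuity-immediate:
a_n = 307 * (1-(1+0.03)^(-20))/0.03 = 4567.3848
Discount back 6 years to time 0:
PV = 4567.3848 * (1+0.03)^(-6)
= 4567.3848 * 0.837484
= 3825.1128


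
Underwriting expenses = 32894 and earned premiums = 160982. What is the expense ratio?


Expense ratio = expenses / premiums
= 32894 / 160982
= 0.2043


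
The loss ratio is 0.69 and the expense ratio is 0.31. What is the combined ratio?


Combined ratio = loss ratio + expense ratio
= 0.69 + 0.31
= 1.0


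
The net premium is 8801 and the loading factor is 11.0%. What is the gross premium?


Gross = net * (1 + loading)
= 8801 * (1 + 0.11)
= 8801 * 1.11
= 9769.11


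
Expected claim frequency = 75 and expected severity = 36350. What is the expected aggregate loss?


E[S] = E[N] * E[X]
= 75 * 36350
= 2.7262e+06


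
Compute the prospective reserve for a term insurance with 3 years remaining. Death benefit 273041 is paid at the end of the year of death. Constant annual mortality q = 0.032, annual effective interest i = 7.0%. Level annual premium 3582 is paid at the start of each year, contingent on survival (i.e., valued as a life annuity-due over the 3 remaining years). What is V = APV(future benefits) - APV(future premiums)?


v = 1/(1+i) = 0.934579
APV(future benefits) per unit = sum_{k=0}^{2} k_p_x * q * v^(k+1) = 0.081439
APV(future benefits) = 273041 * 0.081439 = 22236.0993
Life annuity-due factor ä_{x:3} = sum_{k=0}^{2} k_p_x * v^k = 2.723106
APV(future premiums) = 3582 * 2.723106 = 9754.1655
V = 22236.0993 - 9754.1655
= 12481.9338


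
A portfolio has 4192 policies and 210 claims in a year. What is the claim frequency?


frequency = claims / policies
= 210 / 4192
= 0.0501


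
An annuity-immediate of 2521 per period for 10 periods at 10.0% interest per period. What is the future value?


FV = PMT * ((1+i)^n - 1) / i
= 2521 * ((1.1)^10 - 1) / 0.1
= 2521 * (2.593742 - 1) / 0.1
= 40178.2474


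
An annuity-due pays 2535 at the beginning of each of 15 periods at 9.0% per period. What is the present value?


PV_due = PMT * (1-(1+i)^(-n))/i * (1+i)
PV_immediate = 20433.8452
PV_due = 20433.8452 * 1.09
= 22272.8912


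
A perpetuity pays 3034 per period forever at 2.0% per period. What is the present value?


PV = PMT / i
= 3034 / 0.02
= 151700.0


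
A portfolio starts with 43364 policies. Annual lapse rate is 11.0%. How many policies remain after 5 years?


remaining = initial * (1 - lapse)^years
= 43364 * (1 - 0.11)^5
= 43364 * 0.558406
= 24214.7154


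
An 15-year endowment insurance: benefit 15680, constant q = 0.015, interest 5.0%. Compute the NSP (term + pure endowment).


Term component = 2230.9777
Pure endowment = 15_p_x * v^15 * benefit = 0.797156 * 0.481017 * 15680 = 6012.43
NSP = 8243.4077


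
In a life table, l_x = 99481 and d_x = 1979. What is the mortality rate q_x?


q_x = d_x / l_x
= 1979 / 99481
= 0.0199


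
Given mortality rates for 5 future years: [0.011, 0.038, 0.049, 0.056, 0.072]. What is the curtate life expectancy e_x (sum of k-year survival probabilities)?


e_x = sum_{k=1}^{n} k_p_x
k_p_x values:
  1_p_x = 0.989
  2_p_x = 0.951418
  3_p_x = 0.904799
  4_p_x = 0.85413
  5_p_x = 0.792632
e_x = 4.492


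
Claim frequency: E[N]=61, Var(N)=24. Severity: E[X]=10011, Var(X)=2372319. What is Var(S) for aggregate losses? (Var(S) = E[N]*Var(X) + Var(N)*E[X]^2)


Var(S) = E[N]*Var(X) + Var(N)*E[X]^2
= 61*2372319 + 24*10011^2
= 144711459 + 2405282904
= 2.5500e+09


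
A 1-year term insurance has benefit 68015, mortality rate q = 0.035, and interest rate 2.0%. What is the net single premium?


NSP = benefit * q * v
v = 1/(1+i) = 0.980392
NSP = 68015 * 0.035 * 0.980392
= 2333.848


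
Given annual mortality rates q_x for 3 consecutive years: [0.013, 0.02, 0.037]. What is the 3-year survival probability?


p_k = 1 - q_k for each year
Survival = product of (1 - q_k)
= 0.987 * 0.98 * 0.963
= 0.9315


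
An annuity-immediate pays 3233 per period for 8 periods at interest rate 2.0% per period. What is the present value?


PV = PMT * (1 - (1+i)^(-n)) / i
= 3233 * (1 - (1+0.02)^(-8)) / 0.02
= 3233 * (1 - 0.85349) / 0.02
= 3233 * 7.325481
= 23683.2815


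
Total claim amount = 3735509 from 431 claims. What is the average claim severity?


severity = total / number
= 3735509 / 431
= 8667.0742


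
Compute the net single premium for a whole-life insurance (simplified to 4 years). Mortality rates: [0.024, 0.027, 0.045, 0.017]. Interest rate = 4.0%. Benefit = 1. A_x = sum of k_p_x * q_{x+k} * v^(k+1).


v = 0.961538
Year 0: k_p_x=1.0, q=0.024, term=0.023077
Year 1: k_p_x=0.976, q=0.027, term=0.024364
Year 2: k_p_x=0.949648, q=0.045, term=0.037991
Year 3: k_p_x=0.906914, q=0.017, term=0.013179
A_x = 0.0986


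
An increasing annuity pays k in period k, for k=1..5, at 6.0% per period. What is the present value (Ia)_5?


(Ia)_n = sum_{k=1}^{n} k * v^k, v = 1/(1+i)
v = 0.943396
Sum computed term by term:
(Ia)_5 = 12.1469


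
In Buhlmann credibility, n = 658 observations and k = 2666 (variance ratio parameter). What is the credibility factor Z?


Z = n / (n + k)
= 658 / (658 + 2666)
= 658 / 3324
= 0.198


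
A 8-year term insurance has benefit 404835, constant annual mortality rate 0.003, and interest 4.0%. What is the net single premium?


NSP = benefit * sum_{k=0}^{n-1} k_p_x * q * v^(k+1)
With constant q=0.003, v=0.961538
Sum = 0.02
NSP = 404835 * 0.02
= 8096.6057


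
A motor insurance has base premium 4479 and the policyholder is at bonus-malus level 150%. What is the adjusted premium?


adjusted = base * BM_level / 100
= 4479 * 150 / 100
= 4479 * 1.5
= 6718.5


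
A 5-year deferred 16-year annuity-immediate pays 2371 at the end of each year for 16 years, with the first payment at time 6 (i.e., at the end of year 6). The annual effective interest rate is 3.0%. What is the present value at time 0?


PV at time 5 of the 16-year annuity-immediate:
a_n = 2371 * (1-(1+0.03)^(-16))/0.03 = 29782.3729
Discount back 5 years to time 0:
PV = 29782.3729 * (1+0.03)^(-5)
= 29782.3729 * 0.862609
= 25690.5365


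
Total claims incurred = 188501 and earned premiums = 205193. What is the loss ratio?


Loss ratio = claims / premiums
= 188501 / 205193
= 0.9187


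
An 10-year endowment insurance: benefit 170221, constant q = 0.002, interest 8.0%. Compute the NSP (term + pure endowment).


Term component = 2266.7934
Pure endowment = 10_p_x * v^10 * benefit = 0.980179 * 0.463193 * 170221 = 77282.4703
NSP = 79549.2637


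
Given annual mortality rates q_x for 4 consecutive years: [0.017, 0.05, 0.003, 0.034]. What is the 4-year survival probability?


p_k = 1 - q_k for each year
Survival = product of (1 - q_k)
= 0.983 * 0.95 * 0.997 * 0.966
= 0.8994


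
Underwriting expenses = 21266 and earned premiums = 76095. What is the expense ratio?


Expense ratio = expenses / premiums
= 21266 / 76095
= 0.2795


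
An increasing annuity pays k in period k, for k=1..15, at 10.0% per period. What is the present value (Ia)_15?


(Ia)_n = sum_{k=1}^{n} k * v^k, v = 1/(1+i)
v = 0.909091
Sum computed term by term:
(Ia)_15 = 47.7581


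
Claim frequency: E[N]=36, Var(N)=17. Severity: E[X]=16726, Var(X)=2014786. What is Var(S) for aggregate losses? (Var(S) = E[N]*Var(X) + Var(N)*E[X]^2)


Var(S) = E[N]*Var(X) + Var(N)*E[X]^2
= 36*2014786 + 17*16726^2
= 72532296 + 4755904292
= 4.8284e+09


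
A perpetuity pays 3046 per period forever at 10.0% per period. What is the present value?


PV = PMT / i
= 3046 / 0.1
= 30460.0


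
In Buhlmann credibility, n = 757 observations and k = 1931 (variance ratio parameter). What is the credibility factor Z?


Z = n / (n + k)
= 757 / (757 + 1931)
= 757 / 2688
= 0.2816


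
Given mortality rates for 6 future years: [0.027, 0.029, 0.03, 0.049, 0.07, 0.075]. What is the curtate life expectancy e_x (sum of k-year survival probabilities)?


e_x = sum_{k=1}^{n} k_p_x
k_p_x values:
  1_p_x = 0.973
  2_p_x = 0.944783
  3_p_x = 0.91644
  4_p_x = 0.871534
  5_p_x = 0.810527
  6_p_x = 0.749737
e_x = 5.266


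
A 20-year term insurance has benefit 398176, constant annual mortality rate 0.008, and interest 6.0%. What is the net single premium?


NSP = benefit * sum_{k=0}^{n-1} k_p_x * q * v^(k+1)
With constant q=0.008, v=0.943396
Sum = 0.086408
NSP = 398176 * 0.086408
= 34405.6127


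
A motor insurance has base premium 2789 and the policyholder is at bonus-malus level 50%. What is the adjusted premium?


adjusted = base * BM_level / 100
= 2789 * 50 / 100
= 2789 * 0.5
= 1394.5


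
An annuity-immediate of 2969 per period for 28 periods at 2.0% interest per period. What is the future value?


FV = PMT * ((1+i)^n - 1) / i
= 2969 * ((1.02)^28 - 1) / 0.02
= 2969 * (1.741024 - 1) / 0.02
= 110005.0434


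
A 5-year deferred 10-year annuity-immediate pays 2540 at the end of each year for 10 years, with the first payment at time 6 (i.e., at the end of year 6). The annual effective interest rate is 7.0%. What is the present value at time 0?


PV at time 5 of the 10-year annuity-immediate:
a_n = 2540 * (1-(1+0.07)^(-10))/0.07 = 17839.8971
Discount back 5 years to time 0:
PV = 17839.8971 * (1+0.07)^(-5)
= 17839.8971 * 0.712986
= 12719.6001


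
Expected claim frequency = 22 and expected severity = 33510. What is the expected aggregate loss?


E[S] = E[N] * E[X]
= 22 * 33510
= 737220


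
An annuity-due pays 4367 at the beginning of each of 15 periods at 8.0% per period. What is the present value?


PV_due = PMT * (1-(1+i)^(-n))/i * (1+i)
PV_immediate = 37379.2434
PV_due = 37379.2434 * 1.08
= 40369.5829


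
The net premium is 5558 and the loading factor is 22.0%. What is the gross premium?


Gross = net * (1 + loading)
= 5558 * (1 + 0.22)
= 5558 * 1.22
= 6780.76


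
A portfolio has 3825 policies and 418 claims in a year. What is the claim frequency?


frequency = claims / policies
= 418 / 3825
= 0.1093


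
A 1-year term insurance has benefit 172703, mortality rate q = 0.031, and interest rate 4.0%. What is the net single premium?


NSP = benefit * q * v
v = 1/(1+i) = 0.961538
NSP = 172703 * 0.031 * 0.961538
= 5147.8779


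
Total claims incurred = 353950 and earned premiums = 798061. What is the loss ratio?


Loss ratio = claims / premiums
= 353950 / 798061
= 0.4435


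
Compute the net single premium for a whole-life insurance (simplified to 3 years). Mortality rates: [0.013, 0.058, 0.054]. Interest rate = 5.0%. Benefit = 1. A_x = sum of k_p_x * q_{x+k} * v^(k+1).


v = 0.952381
Year 0: k_p_x=1.0, q=0.013, term=0.012381
Year 1: k_p_x=0.987, q=0.058, term=0.051924
Year 2: k_p_x=0.929754, q=0.054, term=0.04337
A_x = 0.1077


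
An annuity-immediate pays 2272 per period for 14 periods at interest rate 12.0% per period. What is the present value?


PV = PMT * (1 - (1+i)^(-n)) / i
= 2272 * (1 - (1+0.12)^(-14)) / 0.12
= 2272 * (1 - 0.20462) / 0.12
= 2272 * 6.628168
= 15059.1982


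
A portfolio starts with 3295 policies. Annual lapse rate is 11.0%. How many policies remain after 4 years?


remaining = initial * (1 - lapse)^years
= 3295 * (1 - 0.11)^4
= 3295 * 0.627422
= 2067.3568


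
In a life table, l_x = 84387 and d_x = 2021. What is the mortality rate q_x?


q_x = d_x / l_x
= 2021 / 84387
= 0.0239


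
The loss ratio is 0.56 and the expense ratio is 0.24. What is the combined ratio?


Combined ratio = loss ratio + expense ratio
= 0.56 + 0.24
= 0.8


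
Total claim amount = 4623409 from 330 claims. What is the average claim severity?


severity = total / number
= 4623409 / 330
= 14010.3303


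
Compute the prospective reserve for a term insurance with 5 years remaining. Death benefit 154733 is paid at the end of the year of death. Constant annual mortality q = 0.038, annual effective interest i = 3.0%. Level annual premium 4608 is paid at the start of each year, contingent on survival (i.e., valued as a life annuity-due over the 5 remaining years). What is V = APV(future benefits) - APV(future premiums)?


v = 1/(1+i) = 0.970874
APV(future benefits) per unit = sum_{k=0}^{4} k_p_x * q * v^(k+1) = 0.161665
APV(future benefits) = 154733 * 0.161665 = 25014.9067
Life annuity-due factor ä_{x:5} = sum_{k=0}^{4} k_p_x * v^k = 4.381972
APV(future premiums) = 4608 * 4.381972 = 20192.1256
V = 25014.9067 - 20192.1256
= 4822.781


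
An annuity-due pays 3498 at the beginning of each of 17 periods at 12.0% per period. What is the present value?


PV_due = PMT * (1-(1+i)^(-n))/i * (1+i)
PV_immediate = 24904.4675
PV_due = 24904.4675 * 1.12
= 27893.0036


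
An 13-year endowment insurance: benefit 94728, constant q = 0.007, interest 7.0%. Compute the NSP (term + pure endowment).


Term component = 5349.9905
Pure endowment = 13_p_x * v^13 * benefit = 0.912726 * 0.414964 * 94728 = 35878.1043
NSP = 41228.0949


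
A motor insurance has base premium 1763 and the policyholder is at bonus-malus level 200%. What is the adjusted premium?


adjusted = base * BM_level / 100
= 1763 * 200 / 100
= 1763 * 2.0
= 3526.0


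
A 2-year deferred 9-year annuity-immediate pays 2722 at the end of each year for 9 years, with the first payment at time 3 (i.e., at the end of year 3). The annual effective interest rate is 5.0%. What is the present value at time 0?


PV at time 2 of the 9-year annuity-immediate:
a_n = 2722 * (1-(1+0.05)^(-9))/0.05 = 19347.4906
Discount back 2 years to time 0:
PV = 19347.4906 * (1+0.05)^(-2)
= 19347.4906 * 0.907029
= 17548.7443


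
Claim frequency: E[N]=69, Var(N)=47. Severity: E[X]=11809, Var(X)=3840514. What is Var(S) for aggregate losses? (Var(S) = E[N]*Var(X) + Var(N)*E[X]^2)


Var(S) = E[N]*Var(X) + Var(N)*E[X]^2
= 69*3840514 + 47*11809^2
= 264995466 + 6554266607
= 6.8193e+09


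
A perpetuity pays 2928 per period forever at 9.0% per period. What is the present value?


PV = PMT / i
= 2928 / 0.09
= 32533.3333


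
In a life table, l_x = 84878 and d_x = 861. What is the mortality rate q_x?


q_x = d_x / l_x
= 861 / 84878
= 0.0101


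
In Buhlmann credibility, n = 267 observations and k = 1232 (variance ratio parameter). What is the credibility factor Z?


Z = n / (n + k)
= 267 / (267 + 1232)
= 267 / 1499
= 0.1781


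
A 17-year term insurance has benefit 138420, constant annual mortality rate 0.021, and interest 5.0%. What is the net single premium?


NSP = benefit * sum_{k=0}^{n-1} k_p_x * q * v^(k+1)
With constant q=0.021, v=0.952381
Sum = 0.205815
NSP = 138420 * 0.205815
= 28488.8872


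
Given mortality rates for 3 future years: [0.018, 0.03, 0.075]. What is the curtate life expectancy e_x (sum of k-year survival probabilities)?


e_x = sum_{k=1}^{n} k_p_x
k_p_x values:
  1_p_x = 0.982
  2_p_x = 0.95254
  3_p_x = 0.8811
e_x = 2.8156


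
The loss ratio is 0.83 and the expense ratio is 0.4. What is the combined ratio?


Combined ratio = loss ratio + expense ratio
= 0.83 + 0.4
= 1.23


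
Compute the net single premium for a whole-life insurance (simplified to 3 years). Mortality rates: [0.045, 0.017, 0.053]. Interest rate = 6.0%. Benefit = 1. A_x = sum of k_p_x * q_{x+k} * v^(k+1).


v = 0.943396
Year 0: k_p_x=1.0, q=0.045, term=0.042453
Year 1: k_p_x=0.955, q=0.017, term=0.014449
Year 2: k_p_x=0.938765, q=0.053, term=0.041775
A_x = 0.0987


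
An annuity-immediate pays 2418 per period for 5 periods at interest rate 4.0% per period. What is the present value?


PV = PMT * (1 - (1+i)^(-n)) / i
= 2418 * (1 - (1+0.04)^(-5)) / 0.04
= 2418 * (1 - 0.821927) / 0.04
= 2418 * 4.451822
= 10764.5064


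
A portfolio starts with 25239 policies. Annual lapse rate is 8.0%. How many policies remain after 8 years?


remaining = initial * (1 - lapse)^years
= 25239 * (1 - 0.08)^8
= 25239 * 0.513219
= 12953.1311


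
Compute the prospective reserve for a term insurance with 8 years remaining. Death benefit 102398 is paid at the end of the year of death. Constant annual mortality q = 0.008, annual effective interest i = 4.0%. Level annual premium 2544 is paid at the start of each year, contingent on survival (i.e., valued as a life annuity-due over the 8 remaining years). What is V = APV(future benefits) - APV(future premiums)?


v = 1/(1+i) = 0.961538
APV(future benefits) per unit = sum_{k=0}^{7} k_p_x * q * v^(k+1) = 0.052464
APV(future benefits) = 102398 * 0.052464 = 5372.2311
Life annuity-due factor ä_{x:8} = sum_{k=0}^{7} k_p_x * v^k = 6.820348
APV(future premiums) = 2544 * 6.820348 = 17350.9665
V = 5372.2311 - 17350.9665
= -11978.7354


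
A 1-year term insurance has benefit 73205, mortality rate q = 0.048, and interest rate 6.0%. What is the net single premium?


NSP = benefit * q * v
v = 1/(1+i) = 0.943396
NSP = 73205 * 0.048 * 0.943396
= 3314.9434


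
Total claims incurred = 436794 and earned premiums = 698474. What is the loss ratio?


Loss ratio = claims / premiums
= 436794 / 698474
= 0.6254


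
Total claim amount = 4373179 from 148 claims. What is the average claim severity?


severity = total / number
= 4373179 / 148
= 29548.5068


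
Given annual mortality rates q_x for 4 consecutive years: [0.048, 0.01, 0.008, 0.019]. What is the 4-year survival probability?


p_k = 1 - q_k for each year
Survival = product of (1 - q_k)
= 0.952 * 0.99 * 0.992 * 0.981
= 0.9172


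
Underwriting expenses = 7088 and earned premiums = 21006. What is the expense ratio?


Expense ratio = expenses / premiums
= 7088 / 21006
= 0.3374


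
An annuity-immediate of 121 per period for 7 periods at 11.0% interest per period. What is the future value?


FV = PMT * ((1+i)^n - 1) / i
= 121 * ((1.11)^7 - 1) / 0.11
= 121 * (2.07616 - 1) / 0.11
= 1183.7762


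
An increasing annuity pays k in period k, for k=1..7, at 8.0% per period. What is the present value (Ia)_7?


(Ia)_n = sum_{k=1}^{n} k * v^k, v = 1/(1+i)
v = 0.925926
Sum computed term by term:
(Ia)_7 = 19.2306


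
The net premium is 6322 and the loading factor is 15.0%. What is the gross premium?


Gross = net * (1 + loading)
= 6322 * (1 + 0.15)
= 6322 * 1.15
= 7270.3


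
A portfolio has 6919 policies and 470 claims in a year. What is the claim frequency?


frequency = claims / policies
= 470 / 6919
= 0.0679


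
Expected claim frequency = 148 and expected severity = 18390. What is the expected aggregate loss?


E[S] = E[N] * E[X]
= 148 * 18390
= 2.7217e+06


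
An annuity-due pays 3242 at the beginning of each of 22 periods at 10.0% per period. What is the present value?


PV_due = PMT * (1-(1+i)^(-n))/i * (1+i)
PV_immediate = 28437.3335
PV_due = 28437.3335 * 1.1
= 31281.0669


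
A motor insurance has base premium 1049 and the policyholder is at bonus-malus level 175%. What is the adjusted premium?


adjusted = base * BM_level / 100
= 1049 * 175 / 100
= 1049 * 1.75
= 1835.75


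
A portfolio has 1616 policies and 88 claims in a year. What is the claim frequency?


frequency = claims / policies
= 88 / 1616
= 0.0545


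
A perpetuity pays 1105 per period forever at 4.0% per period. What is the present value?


PV = PMT / i
= 1105 / 0.04
= 27625.0


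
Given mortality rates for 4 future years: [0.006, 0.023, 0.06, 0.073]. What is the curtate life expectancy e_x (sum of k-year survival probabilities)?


e_x = sum_{k=1}^{n} k_p_x
k_p_x values:
  1_p_x = 0.994
  2_p_x = 0.971138
  3_p_x = 0.91287
  4_p_x = 0.84623
e_x = 3.7242


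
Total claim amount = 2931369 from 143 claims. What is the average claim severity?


severity = total / number
= 2931369 / 143
= 20499.0839


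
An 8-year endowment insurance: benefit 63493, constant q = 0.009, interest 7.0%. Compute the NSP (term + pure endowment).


Term component = 3317.2211
Pure endowment = 8_p_x * v^8 * benefit = 0.930228 * 0.582009 * 63493 = 34375.1706
NSP = 37692.3917


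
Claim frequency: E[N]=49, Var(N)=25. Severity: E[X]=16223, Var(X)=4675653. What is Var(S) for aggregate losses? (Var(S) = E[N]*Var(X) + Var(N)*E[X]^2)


Var(S) = E[N]*Var(X) + Var(N)*E[X]^2
= 49*4675653 + 25*16223^2
= 229106997 + 6579643225
= 6.8088e+09


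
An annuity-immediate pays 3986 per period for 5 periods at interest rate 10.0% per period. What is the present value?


PV = PMT * (1 - (1+i)^(-n)) / i
= 3986 * (1 - (1+0.1)^(-5)) / 0.1
= 3986 * (1 - 0.620921) / 0.1
= 3986 * 3.790787
= 15110.0761


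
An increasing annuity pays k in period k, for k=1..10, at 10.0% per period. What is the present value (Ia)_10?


(Ia)_n = sum_{k=1}^{n} k * v^k, v = 1/(1+i)
v = 0.909091
Sum computed term by term:
(Ia)_10 = 29.0359


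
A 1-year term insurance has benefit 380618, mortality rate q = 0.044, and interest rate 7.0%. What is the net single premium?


NSP = benefit * q * v
v = 1/(1+i) = 0.934579
NSP = 380618 * 0.044 * 0.934579
= 15651.5813


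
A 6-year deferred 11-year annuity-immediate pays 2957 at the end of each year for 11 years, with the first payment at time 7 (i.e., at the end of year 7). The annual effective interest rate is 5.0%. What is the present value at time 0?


PV at time 6 of the 11-year annuity-immediate:
a_n = 2957 * (1-(1+0.05)^(-11))/0.05 = 24562.0668
Discount back 6 years to time 0:
PV = 24562.0668 * (1+0.05)^(-6)
= 24562.0668 * 0.746215
= 18328.5925


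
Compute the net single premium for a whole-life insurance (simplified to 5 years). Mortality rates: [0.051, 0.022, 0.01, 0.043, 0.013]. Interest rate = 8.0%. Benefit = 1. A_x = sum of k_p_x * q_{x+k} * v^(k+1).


v = 0.925926
Year 0: k_p_x=1.0, q=0.051, term=0.047222
Year 1: k_p_x=0.949, q=0.022, term=0.0179
Year 2: k_p_x=0.928122, q=0.01, term=0.007368
Year 3: k_p_x=0.918841, q=0.043, term=0.029041
Year 4: k_p_x=0.879331, q=0.013, term=0.00778
A_x = 0.1093


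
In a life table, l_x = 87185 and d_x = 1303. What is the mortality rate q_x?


q_x = d_x / l_x
= 1303 / 87185
= 0.0149


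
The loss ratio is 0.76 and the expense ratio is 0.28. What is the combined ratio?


Combined ratio = loss ratio + expense ratio
= 0.76 + 0.28
= 1.04


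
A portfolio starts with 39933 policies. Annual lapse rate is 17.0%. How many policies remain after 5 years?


remaining = initial * (1 - lapse)^years
= 39933 * (1 - 0.17)^5
= 39933 * 0.393904
= 15729.771


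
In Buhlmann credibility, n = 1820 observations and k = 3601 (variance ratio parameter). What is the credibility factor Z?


Z = n / (n + k)
= 1820 / (1820 + 3601)
= 1820 / 5421
= 0.3357


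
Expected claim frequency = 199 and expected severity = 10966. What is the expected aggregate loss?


E[S] = E[N] * E[X]
= 199 * 10966
= 2.1822e+06


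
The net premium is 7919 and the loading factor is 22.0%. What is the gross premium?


Gross = net * (1 + loading)
= 7919 * (1 + 0.22)
= 7919 * 1.22
= 9661.18


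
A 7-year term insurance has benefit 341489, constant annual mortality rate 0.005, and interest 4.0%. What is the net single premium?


NSP = benefit * sum_{k=0}^{n-1} k_p_x * q * v^(k+1)
With constant q=0.005, v=0.961538
Sum = 0.029587
NSP = 341489 * 0.029587
= 10103.6601


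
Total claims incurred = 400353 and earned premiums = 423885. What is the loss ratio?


Loss ratio = claims / premiums
= 400353 / 423885
= 0.9445


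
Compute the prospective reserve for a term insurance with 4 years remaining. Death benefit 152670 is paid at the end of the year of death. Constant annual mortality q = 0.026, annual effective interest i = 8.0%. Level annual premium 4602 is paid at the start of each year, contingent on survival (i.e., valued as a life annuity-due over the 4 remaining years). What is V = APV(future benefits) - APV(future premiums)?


v = 1/(1+i) = 0.925926
APV(future benefits) per unit = sum_{k=0}^{3} k_p_x * q * v^(k+1) = 0.083024
APV(future benefits) = 152670 * 0.083024 = 12675.3059
Life annuity-due factor ä_{x:4} = sum_{k=0}^{3} k_p_x * v^k = 3.448698
APV(future premiums) = 4602 * 3.448698 = 15870.9076
V = 12675.3059 - 15870.9076
= -3195.6018


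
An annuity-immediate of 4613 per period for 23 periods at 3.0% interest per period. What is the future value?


FV = PMT * ((1+i)^n - 1) / i
= 4613 * ((1.03)^23 - 1) / 0.03
= 4613 * (1.973587 - 1) / 0.03
= 149705.1525


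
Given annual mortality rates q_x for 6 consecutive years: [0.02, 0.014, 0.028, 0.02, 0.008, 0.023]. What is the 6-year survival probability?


p_k = 1 - q_k for each year
Survival = product of (1 - q_k)
= 0.98 * 0.986 * 0.972 * 0.98 * 0.992 * 0.977
= 0.8921


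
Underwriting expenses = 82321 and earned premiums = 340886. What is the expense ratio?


Expense ratio = expenses / premiums
= 82321 / 340886
= 0.2415


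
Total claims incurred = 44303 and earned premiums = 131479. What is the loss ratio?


Loss ratio = claims / premiums
= 44303 / 131479
= 0.337


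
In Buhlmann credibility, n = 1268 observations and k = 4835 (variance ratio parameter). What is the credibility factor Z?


Z = n / (n + k)
= 1268 / (1268 + 4835)
= 1268 / 6103
= 0.2078


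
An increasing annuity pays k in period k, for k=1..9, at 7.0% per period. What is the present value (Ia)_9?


(Ia)_n = sum_{k=1}^{n} k * v^k, v = 1/(1+i)
v = 0.934579
Sum computed term by term:
(Ia)_9 = 29.6556


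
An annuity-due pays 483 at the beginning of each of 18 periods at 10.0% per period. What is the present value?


PV_due = PMT * (1-(1+i)^(-n))/i * (1+i)
PV_immediate = 3961.282
PV_due = 3961.282 * 1.1
= 4357.4102


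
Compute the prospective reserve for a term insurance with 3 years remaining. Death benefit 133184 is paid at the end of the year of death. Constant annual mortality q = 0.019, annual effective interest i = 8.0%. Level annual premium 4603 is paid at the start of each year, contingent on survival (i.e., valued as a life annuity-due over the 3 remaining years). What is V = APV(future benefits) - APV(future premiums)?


v = 1/(1+i) = 0.925926
APV(future benefits) per unit = sum_{k=0}^{2} k_p_x * q * v^(k+1) = 0.048088
APV(future benefits) = 133184 * 0.048088 = 6404.5044
Life annuity-due factor ä_{x:3} = sum_{k=0}^{2} k_p_x * v^k = 2.733403
APV(future premiums) = 4603 * 2.733403 = 12581.853
V = 6404.5044 - 12581.853
= -6177.3485


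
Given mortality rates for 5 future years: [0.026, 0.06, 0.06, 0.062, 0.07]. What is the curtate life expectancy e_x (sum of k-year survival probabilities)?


e_x = sum_{k=1}^{n} k_p_x
k_p_x values:
  1_p_x = 0.974
  2_p_x = 0.91556
  3_p_x = 0.860626
  4_p_x = 0.807268
  5_p_x = 0.750759
e_x = 4.3082


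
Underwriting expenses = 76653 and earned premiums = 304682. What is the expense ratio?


Expense ratio = expenses / premiums
= 76653 / 304682
= 0.2516


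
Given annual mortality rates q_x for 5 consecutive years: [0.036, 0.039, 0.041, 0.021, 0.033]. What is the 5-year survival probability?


p_k = 1 - q_k for each year
Survival = product of (1 - q_k)
= 0.964 * 0.961 * 0.959 * 0.979 * 0.967
= 0.8411


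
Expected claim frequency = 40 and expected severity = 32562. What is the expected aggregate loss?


E[S] = E[N] * E[X]
= 40 * 32562
= 1.3025e+06


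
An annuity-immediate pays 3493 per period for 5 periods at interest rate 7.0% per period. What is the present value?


PV = PMT * (1 - (1+i)^(-n)) / i
= 3493 * (1 - (1+0.07)^(-5)) / 0.07
= 3493 * (1 - 0.712986) / 0.07
= 3493 * 4.100197
= 14321.9896


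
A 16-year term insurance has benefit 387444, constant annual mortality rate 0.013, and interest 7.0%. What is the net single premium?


NSP = benefit * sum_{k=0}^{n-1} k_p_x * q * v^(k+1)
With constant q=0.013, v=0.934579
Sum = 0.113594
NSP = 387444 * 0.113594
= 44011.2131


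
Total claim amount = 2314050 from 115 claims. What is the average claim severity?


severity = total / number
= 2314050 / 115
= 20122.1739


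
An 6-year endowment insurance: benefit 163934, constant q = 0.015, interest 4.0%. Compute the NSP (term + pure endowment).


Term component = 12438.0848
Pure endowment = 6_p_x * v^6 * benefit = 0.913308 * 0.790315 * 163934 = 118327.6891
NSP = 130765.7739


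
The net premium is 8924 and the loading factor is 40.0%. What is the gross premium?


Gross = net * (1 + loading)
= 8924 * (1 + 0.4)
= 8924 * 1.4
= 12493.6


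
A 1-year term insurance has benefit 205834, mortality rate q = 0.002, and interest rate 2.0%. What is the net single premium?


NSP = benefit * q * v
v = 1/(1+i) = 0.980392
NSP = 205834 * 0.002 * 0.980392
= 403.5961


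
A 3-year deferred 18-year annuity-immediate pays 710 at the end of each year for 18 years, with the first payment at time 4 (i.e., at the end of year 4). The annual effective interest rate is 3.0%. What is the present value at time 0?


PV at time 3 of the 18-year annuity-immediate:
a_n = 710 * (1-(1+0.03)^(-18))/0.03 = 9764.9943
Discount back 3 years to time 0:
PV = 9764.9943 * (1+0.03)^(-3)
= 9764.9943 * 0.915142
= 8936.3531


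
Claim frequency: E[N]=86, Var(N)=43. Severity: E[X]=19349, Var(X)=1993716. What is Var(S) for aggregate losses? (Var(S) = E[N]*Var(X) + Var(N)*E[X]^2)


Var(S) = E[N]*Var(X) + Var(N)*E[X]^2
= 86*1993716 + 43*19349^2
= 171459576 + 16098503443
= 1.6270e+10


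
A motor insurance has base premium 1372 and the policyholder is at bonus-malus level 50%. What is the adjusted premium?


adjusted = base * BM_level / 100
= 1372 * 50 / 100
= 1372 * 0.5
= 686.0


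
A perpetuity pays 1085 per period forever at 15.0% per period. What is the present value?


PV = PMT / i
= 1085 / 0.15
= 7233.3333


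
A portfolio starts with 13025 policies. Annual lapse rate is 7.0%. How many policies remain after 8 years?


remaining = initial * (1 - lapse)^years
= 13025 * (1 - 0.07)^8
= 13025 * 0.559582
= 7288.5531


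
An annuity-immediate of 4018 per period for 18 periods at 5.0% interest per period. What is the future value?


FV = PMT * ((1+i)^n - 1) / i
= 4018 * ((1.05)^18 - 1) / 0.05
= 4018 * (2.406619 - 1) / 0.05
= 113035.9216


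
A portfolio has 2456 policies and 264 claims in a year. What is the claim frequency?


frequency = claims / policies
= 264 / 2456
= 0.1075


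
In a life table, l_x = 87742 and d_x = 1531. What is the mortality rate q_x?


q_x = d_x / l_x
= 1531 / 87742
= 0.0174


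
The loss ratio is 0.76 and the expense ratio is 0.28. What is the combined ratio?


Combined ratio = loss ratio + expense ratio
= 0.76 + 0.28
= 1.04


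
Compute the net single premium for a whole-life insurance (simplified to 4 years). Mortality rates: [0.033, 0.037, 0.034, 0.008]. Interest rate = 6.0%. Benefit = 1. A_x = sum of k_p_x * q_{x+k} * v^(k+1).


v = 0.943396
Year 0: k_p_x=1.0, q=0.033, term=0.031132
Year 1: k_p_x=0.967, q=0.037, term=0.031843
Year 2: k_p_x=0.931221, q=0.034, term=0.026584
Year 3: k_p_x=0.899559, q=0.008, term=0.0057
A_x = 0.0953


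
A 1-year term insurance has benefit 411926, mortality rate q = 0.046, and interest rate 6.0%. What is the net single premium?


NSP = benefit * q * v
v = 1/(1+i) = 0.943396
NSP = 411926 * 0.046 * 0.943396
= 17876.034


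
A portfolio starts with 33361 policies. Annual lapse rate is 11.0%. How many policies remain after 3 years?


remaining = initial * (1 - lapse)^years
= 33361 * (1 - 0.11)^3
= 33361 * 0.704969
= 23518.4708


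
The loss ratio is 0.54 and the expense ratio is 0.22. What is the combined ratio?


Combined ratio = loss ratio + expense ratio
= 0.54 + 0.22
= 0.76


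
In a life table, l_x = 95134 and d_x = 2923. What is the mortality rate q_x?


q_x = d_x / l_x
= 2923 / 95134
= 0.0307


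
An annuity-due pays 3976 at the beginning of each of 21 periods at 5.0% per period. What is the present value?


PV_due = PMT * (1-(1+i)^(-n))/i * (1+i)
PV_immediate = 50976.9032
PV_due = 50976.9032 * 1.05
= 53525.7483


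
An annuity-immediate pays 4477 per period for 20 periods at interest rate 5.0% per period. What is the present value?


PV = PMT * (1 - (1+i)^(-n)) / i
= 4477 * (1 - (1+0.05)^(-20)) / 0.05
= 4477 * (1 - 0.376889) / 0.05
= 4477 * 12.46221
= 55793.3157


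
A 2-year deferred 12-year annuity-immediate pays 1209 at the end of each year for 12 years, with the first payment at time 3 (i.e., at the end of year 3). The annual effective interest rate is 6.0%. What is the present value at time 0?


PV at time 2 of the 12-year annuity-immediate:
a_n = 1209 * (1-(1+0.06)^(-12))/0.06 = 10136.0673
Discount back 2 years to time 0:
PV = 10136.0673 * (1+0.06)^(-2)
= 10136.0673 * 0.889996
= 9021.0638


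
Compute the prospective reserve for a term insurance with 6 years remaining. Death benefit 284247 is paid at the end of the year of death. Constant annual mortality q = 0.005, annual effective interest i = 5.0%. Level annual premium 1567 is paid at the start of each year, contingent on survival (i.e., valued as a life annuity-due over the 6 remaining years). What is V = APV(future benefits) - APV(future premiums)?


v = 1/(1+i) = 0.952381
APV(future benefits) per unit = sum_{k=0}^{5} k_p_x * q * v^(k+1) = 0.025081
APV(future benefits) = 284247 * 0.025081 = 7129.2531
Life annuity-due factor ä_{x:6} = sum_{k=0}^{5} k_p_x * v^k = 5.26705
APV(future premiums) = 1567 * 5.26705 = 8253.4673
V = 7129.2531 - 8253.4673
= -1124.2142


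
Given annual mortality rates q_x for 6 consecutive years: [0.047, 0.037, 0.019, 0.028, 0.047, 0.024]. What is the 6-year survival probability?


p_k = 1 - q_k for each year
Survival = product of (1 - q_k)
= 0.953 * 0.963 * 0.981 * 0.972 * 0.953 * 0.976
= 0.8139


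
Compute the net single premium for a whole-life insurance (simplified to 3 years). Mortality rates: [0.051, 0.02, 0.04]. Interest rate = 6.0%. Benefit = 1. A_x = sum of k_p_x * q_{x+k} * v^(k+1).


v = 0.943396
Year 0: k_p_x=1.0, q=0.051, term=0.048113
Year 1: k_p_x=0.949, q=0.02, term=0.016892
Year 2: k_p_x=0.93002, q=0.04, term=0.031235
A_x = 0.0962


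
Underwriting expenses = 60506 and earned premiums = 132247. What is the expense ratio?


Expense ratio = expenses / premiums
= 60506 / 132247
= 0.4575


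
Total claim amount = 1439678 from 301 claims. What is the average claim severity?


severity = total / number
= 1439678 / 301
= 4782.9834


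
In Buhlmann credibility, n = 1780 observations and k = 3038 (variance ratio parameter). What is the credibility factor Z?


Z = n / (n + k)
= 1780 / (1780 + 3038)
= 1780 / 4818
= 0.3694


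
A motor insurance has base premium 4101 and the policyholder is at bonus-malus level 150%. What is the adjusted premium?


adjusted = base * BM_level / 100
= 4101 * 150 / 100
= 4101 * 1.5
= 6151.5


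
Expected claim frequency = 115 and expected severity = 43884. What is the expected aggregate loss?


E[S] = E[N] * E[X]
= 115 * 43884
= 5.0467e+06


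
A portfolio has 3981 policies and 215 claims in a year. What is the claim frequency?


frequency = claims / policies
= 215 / 3981
= 0.054


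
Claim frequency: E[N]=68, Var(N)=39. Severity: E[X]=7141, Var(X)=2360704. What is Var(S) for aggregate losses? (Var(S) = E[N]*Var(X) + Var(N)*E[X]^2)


Var(S) = E[N]*Var(X) + Var(N)*E[X]^2
= 68*2360704 + 39*7141^2
= 160527872 + 1988761359
= 2.1493e+09


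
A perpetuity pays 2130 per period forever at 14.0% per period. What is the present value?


PV = PMT / i
= 2130 / 0.14
= 15214.2857


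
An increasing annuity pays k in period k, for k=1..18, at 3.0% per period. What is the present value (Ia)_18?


(Ia)_n = sum_{k=1}^{n} k * v^k, v = 1/(1+i)
v = 0.970874
Sum computed term by term:
(Ia)_18 = 119.7672


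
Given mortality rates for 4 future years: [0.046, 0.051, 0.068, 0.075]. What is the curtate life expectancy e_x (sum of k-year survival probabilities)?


e_x = sum_{k=1}^{n} k_p_x
k_p_x values:
  1_p_x = 0.954
  2_p_x = 0.905346
  3_p_x = 0.843782
  4_p_x = 0.780499
e_x = 3.4836


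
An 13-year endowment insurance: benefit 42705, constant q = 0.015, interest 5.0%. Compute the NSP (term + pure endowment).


Term component = 5560.9536
Pure endowment = 13_p_x * v^13 * benefit = 0.82162 * 0.530321 * 42705 = 18607.5346
NSP = 24168.4881


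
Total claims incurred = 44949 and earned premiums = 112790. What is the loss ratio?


Loss ratio = claims / premiums
= 44949 / 112790
= 0.3985


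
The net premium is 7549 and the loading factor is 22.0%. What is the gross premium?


Gross = net * (1 + loading)
= 7549 * (1 + 0.22)
= 7549 * 1.22
= 9209.78


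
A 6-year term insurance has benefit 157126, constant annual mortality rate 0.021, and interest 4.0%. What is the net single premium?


NSP = benefit * sum_{k=0}^{n-1} k_p_x * q * v^(k+1)
With constant q=0.021, v=0.961538
Sum = 0.104718
NSP = 157126 * 0.104718
= 16453.9428
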